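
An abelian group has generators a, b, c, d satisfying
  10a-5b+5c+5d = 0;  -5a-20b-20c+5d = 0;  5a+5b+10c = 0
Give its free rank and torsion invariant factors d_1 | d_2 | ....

Answer: M ≅ ℤ^1 ⊕ ℤ/5 ⊕ ℤ/5 ⊕ ℤ/5

Derivation:
rank_ℚ(R)=3; free=4−3=1
SNF(R) diag = [5, 5, 5] → torsion [5, 5, 5]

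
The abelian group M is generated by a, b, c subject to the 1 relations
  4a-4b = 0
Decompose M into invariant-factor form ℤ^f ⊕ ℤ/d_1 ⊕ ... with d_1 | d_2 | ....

rank_ℚ(R)=1; free=3−1=2
SNF(R) diag = [4] → torsion [4]

Answer: M ≅ ℤ^2 ⊕ ℤ/4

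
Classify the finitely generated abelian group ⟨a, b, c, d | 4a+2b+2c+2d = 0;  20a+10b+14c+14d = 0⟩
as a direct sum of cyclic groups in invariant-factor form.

rank_ℚ(R)=2; free=4−2=2
SNF(R) diag = [2, 4] → torsion [2, 4]

Answer: M ≅ ℤ^2 ⊕ ℤ/2 ⊕ ℤ/4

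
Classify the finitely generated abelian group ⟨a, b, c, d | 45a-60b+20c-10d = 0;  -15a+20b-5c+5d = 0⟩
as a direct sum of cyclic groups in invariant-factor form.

rank_ℚ(R)=2; free=4−2=2
SNF(R) diag = [5, 5] → torsion [5, 5]

Answer: M ≅ ℤ^2 ⊕ ℤ/5 ⊕ ℤ/5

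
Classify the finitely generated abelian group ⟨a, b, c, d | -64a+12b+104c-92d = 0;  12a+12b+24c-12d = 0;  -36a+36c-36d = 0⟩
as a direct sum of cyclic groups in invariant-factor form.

rank_ℚ(R)=3; free=4−3=1
SNF(R) diag = [4, 12, 36] → torsion [4, 12, 36]

Answer: M ≅ ℤ^1 ⊕ ℤ/4 ⊕ ℤ/12 ⊕ ℤ/36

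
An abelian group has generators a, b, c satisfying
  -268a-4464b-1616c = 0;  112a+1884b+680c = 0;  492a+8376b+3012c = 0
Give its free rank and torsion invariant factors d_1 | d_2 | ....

rank_ℚ(R)=3; free=3−3=0
SNF(R) diag = [4, 12, 36] → torsion [4, 12, 36]

Answer: M ≅ ℤ/4 ⊕ ℤ/12 ⊕ ℤ/36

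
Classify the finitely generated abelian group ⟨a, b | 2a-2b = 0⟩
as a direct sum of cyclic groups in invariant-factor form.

rank_ℚ(R)=1; free=2−1=1
SNF(R) diag = [2] → torsion [2]

Answer: M ≅ ℤ^1 ⊕ ℤ/2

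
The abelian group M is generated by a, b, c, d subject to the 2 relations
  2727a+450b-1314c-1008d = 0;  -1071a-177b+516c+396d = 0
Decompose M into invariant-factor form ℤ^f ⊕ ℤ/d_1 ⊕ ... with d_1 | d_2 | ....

rank_ℚ(R)=2; free=4−2=2
SNF(R) diag = [3, 9] → torsion [3, 9]

Answer: M ≅ ℤ^2 ⊕ ℤ/3 ⊕ ℤ/9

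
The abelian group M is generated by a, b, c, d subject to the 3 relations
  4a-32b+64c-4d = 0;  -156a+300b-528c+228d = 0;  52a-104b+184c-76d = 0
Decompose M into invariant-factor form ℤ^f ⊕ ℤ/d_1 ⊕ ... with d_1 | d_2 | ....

Answer: M ≅ ℤ^1 ⊕ ℤ/4 ⊕ ℤ/12 ⊕ ℤ/24

Derivation:
rank_ℚ(R)=3; free=4−3=1
SNF(R) diag = [4, 12, 24] → torsion [4, 12, 24]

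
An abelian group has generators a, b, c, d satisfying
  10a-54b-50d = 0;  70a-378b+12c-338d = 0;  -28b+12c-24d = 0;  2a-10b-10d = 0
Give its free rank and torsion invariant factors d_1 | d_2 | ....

rank_ℚ(R)=4; free=4−4=0
SNF(R) diag = [2, 4, 12, 36] → torsion [2, 4, 12, 36]

Answer: M ≅ ℤ/2 ⊕ ℤ/4 ⊕ ℤ/12 ⊕ ℤ/36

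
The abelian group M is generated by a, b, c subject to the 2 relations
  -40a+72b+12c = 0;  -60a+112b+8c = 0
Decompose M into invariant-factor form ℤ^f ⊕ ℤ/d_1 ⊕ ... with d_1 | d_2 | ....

rank_ℚ(R)=2; free=3−2=1
SNF(R) diag = [4, 4] → torsion [4, 4]

Answer: M ≅ ℤ^1 ⊕ ℤ/4 ⊕ ℤ/4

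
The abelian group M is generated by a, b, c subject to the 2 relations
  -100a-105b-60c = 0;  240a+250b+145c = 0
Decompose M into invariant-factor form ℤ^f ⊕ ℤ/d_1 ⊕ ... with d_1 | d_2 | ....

rank_ℚ(R)=2; free=3−2=1
SNF(R) diag = [5, 5] → torsion [5, 5]

Answer: M ≅ ℤ^1 ⊕ ℤ/5 ⊕ ℤ/5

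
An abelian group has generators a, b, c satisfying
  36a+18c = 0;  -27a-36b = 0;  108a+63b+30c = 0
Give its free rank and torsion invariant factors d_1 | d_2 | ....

rank_ℚ(R)=3; free=3−3=0
SNF(R) diag = [3, 9, 18] → torsion [3, 9, 18]

Answer: M ≅ ℤ/3 ⊕ ℤ/9 ⊕ ℤ/18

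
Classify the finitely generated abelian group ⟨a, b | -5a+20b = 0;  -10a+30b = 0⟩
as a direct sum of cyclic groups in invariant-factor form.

Answer: M ≅ ℤ/5 ⊕ ℤ/10

Derivation:
rank_ℚ(R)=2; free=2−2=0
SNF(R) diag = [5, 10] → torsion [5, 10]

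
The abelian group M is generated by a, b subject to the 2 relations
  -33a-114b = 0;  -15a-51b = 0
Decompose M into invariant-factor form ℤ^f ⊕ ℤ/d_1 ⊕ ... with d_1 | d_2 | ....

Answer: M ≅ ℤ/3 ⊕ ℤ/9

Derivation:
rank_ℚ(R)=2; free=2−2=0
SNF(R) diag = [3, 9] → torsion [3, 9]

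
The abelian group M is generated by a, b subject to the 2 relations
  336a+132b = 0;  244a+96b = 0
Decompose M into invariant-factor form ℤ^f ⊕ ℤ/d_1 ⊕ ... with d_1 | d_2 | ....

Answer: M ≅ ℤ/4 ⊕ ℤ/12

Derivation:
rank_ℚ(R)=2; free=2−2=0
SNF(R) diag = [4, 12] → torsion [4, 12]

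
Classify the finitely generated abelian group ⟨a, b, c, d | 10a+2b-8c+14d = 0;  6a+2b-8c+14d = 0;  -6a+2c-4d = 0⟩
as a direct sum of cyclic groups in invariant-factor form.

Answer: M ≅ ℤ^1 ⊕ ℤ/2 ⊕ ℤ/2 ⊕ ℤ/4

Derivation:
rank_ℚ(R)=3; free=4−3=1
SNF(R) diag = [2, 2, 4] → torsion [2, 2, 4]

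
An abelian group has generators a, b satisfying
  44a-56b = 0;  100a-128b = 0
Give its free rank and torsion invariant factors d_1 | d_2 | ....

rank_ℚ(R)=2; free=2−2=0
SNF(R) diag = [4, 8] → torsion [4, 8]

Answer: M ≅ ℤ/4 ⊕ ℤ/8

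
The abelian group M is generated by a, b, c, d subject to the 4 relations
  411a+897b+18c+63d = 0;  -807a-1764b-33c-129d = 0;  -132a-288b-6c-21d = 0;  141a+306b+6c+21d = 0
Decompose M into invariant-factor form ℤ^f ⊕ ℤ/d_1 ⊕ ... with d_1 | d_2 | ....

Answer: M ≅ ℤ/3 ⊕ ℤ/3 ⊕ ℤ/9 ⊕ ℤ/27

Derivation:
rank_ℚ(R)=4; free=4−4=0
SNF(R) diag = [3, 3, 9, 27] → torsion [3, 3, 9, 27]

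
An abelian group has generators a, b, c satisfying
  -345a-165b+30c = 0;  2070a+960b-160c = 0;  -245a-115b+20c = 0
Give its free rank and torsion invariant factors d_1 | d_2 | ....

rank_ℚ(R)=3; free=3−3=0
SNF(R) diag = [5, 10, 30] → torsion [5, 10, 30]

Answer: M ≅ ℤ/5 ⊕ ℤ/10 ⊕ ℤ/30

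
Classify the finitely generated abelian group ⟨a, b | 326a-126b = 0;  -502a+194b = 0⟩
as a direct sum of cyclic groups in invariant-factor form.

Answer: M ≅ ℤ/2 ⊕ ℤ/4

Derivation:
rank_ℚ(R)=2; free=2−2=0
SNF(R) diag = [2, 4] → torsion [2, 4]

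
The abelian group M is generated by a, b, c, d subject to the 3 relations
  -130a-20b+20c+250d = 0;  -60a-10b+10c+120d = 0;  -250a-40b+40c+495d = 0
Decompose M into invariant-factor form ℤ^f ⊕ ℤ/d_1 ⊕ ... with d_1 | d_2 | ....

Answer: M ≅ ℤ^1 ⊕ ℤ/5 ⊕ ℤ/10 ⊕ ℤ/10

Derivation:
rank_ℚ(R)=3; free=4−3=1
SNF(R) diag = [5, 10, 10] → torsion [5, 10, 10]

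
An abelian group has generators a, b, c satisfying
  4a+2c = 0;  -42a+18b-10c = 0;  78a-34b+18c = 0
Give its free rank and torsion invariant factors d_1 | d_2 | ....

rank_ℚ(R)=3; free=3−3=0
SNF(R) diag = [2, 2, 4] → torsion [2, 2, 4]

Answer: M ≅ ℤ/2 ⊕ ℤ/2 ⊕ ℤ/4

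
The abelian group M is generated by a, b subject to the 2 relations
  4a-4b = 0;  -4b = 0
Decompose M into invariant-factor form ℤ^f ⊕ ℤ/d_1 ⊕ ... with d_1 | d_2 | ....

Answer: M ≅ ℤ/4 ⊕ ℤ/4

Derivation:
rank_ℚ(R)=2; free=2−2=0
SNF(R) diag = [4, 4] → torsion [4, 4]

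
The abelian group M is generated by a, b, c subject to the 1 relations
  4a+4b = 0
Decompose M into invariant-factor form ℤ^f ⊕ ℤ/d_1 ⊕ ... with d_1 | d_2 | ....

rank_ℚ(R)=1; free=3−1=2
SNF(R) diag = [4] → torsion [4]

Answer: M ≅ ℤ^2 ⊕ ℤ/4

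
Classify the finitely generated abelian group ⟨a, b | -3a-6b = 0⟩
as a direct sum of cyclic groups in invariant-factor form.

rank_ℚ(R)=1; free=2−1=1
SNF(R) diag = [3] → torsion [3]

Answer: M ≅ ℤ^1 ⊕ ℤ/3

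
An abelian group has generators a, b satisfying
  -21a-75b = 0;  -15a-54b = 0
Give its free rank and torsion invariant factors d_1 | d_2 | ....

Answer: M ≅ ℤ/3 ⊕ ℤ/3

Derivation:
rank_ℚ(R)=2; free=2−2=0
SNF(R) diag = [3, 3] → torsion [3, 3]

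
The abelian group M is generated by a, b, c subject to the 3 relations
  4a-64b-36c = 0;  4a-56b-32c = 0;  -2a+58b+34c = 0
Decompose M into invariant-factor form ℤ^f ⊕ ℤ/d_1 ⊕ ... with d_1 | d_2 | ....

Answer: M ≅ ℤ/2 ⊕ ℤ/4 ⊕ ℤ/12

Derivation:
rank_ℚ(R)=3; free=3−3=0
SNF(R) diag = [2, 4, 12] → torsion [2, 4, 12]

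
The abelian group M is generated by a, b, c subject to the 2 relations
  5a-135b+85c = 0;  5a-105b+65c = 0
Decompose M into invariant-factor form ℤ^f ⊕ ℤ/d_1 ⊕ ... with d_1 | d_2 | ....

Answer: M ≅ ℤ^1 ⊕ ℤ/5 ⊕ ℤ/10

Derivation:
rank_ℚ(R)=2; free=3−2=1
SNF(R) diag = [5, 10] → torsion [5, 10]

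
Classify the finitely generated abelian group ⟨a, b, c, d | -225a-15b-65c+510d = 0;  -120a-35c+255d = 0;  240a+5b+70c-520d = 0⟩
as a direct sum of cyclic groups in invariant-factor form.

Answer: M ≅ ℤ^1 ⊕ ℤ/5 ⊕ ℤ/5 ⊕ ℤ/15

Derivation:
rank_ℚ(R)=3; free=4−3=1
SNF(R) diag = [5, 5, 15] → torsion [5, 5, 15]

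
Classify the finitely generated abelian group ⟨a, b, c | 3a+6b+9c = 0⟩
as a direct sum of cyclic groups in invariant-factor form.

Answer: M ≅ ℤ^2 ⊕ ℤ/3

Derivation:
rank_ℚ(R)=1; free=3−1=2
SNF(R) diag = [3] → torsion [3]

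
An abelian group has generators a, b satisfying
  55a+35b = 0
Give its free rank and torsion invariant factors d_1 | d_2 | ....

Answer: M ≅ ℤ^1 ⊕ ℤ/5

Derivation:
rank_ℚ(R)=1; free=2−1=1
SNF(R) diag = [5] → torsion [5]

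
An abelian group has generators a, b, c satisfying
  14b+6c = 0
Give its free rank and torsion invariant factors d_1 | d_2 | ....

Answer: M ≅ ℤ^2 ⊕ ℤ/2

Derivation:
rank_ℚ(R)=1; free=3−1=2
SNF(R) diag = [2] → torsion [2]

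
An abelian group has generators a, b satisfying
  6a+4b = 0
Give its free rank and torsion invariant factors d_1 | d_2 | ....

rank_ℚ(R)=1; free=2−1=1
SNF(R) diag = [2] → torsion [2]

Answer: M ≅ ℤ^1 ⊕ ℤ/2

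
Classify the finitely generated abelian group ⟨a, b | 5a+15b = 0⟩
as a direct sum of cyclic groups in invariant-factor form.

Answer: M ≅ ℤ^1 ⊕ ℤ/5

Derivation:
rank_ℚ(R)=1; free=2−1=1
SNF(R) diag = [5] → torsion [5]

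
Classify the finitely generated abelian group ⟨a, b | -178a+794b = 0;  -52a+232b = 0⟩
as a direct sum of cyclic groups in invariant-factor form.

rank_ℚ(R)=2; free=2−2=0
SNF(R) diag = [2, 4] → torsion [2, 4]

Answer: M ≅ ℤ/2 ⊕ ℤ/4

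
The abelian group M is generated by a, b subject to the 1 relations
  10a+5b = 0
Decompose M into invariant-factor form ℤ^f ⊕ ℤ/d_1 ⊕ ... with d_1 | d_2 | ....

rank_ℚ(R)=1; free=2−1=1
SNF(R) diag = [5] → torsion [5]

Answer: M ≅ ℤ^1 ⊕ ℤ/5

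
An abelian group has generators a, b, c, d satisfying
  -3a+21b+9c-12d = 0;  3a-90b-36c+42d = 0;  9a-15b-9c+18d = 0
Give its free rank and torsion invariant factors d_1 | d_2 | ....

rank_ℚ(R)=3; free=4−3=1
SNF(R) diag = [3, 3, 6] → torsion [3, 3, 6]

Answer: M ≅ ℤ^1 ⊕ ℤ/3 ⊕ ℤ/3 ⊕ ℤ/6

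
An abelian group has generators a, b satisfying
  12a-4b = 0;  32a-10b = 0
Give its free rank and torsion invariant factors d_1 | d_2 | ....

Answer: M ≅ ℤ/2 ⊕ ℤ/4

Derivation:
rank_ℚ(R)=2; free=2−2=0
SNF(R) diag = [2, 4] → torsion [2, 4]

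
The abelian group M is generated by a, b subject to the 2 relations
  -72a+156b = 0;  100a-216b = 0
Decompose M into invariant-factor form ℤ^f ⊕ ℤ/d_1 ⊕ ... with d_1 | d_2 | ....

Answer: M ≅ ℤ/4 ⊕ ℤ/12

Derivation:
rank_ℚ(R)=2; free=2−2=0
SNF(R) diag = [4, 12] → torsion [4, 12]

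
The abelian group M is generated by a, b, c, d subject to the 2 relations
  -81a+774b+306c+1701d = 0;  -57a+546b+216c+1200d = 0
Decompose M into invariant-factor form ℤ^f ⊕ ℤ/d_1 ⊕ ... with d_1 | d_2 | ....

rank_ℚ(R)=2; free=4−2=2
SNF(R) diag = [3, 9] → torsion [3, 9]

Answer: M ≅ ℤ^2 ⊕ ℤ/3 ⊕ ℤ/9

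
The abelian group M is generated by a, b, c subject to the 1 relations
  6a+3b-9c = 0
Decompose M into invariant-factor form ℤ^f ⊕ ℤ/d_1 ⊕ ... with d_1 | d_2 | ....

Answer: M ≅ ℤ^2 ⊕ ℤ/3

Derivation:
rank_ℚ(R)=1; free=3−1=2
SNF(R) diag = [3] → torsion [3]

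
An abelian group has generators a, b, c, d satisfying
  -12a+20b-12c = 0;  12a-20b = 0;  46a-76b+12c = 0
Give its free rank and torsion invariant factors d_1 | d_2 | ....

rank_ℚ(R)=3; free=4−3=1
SNF(R) diag = [2, 4, 12] → torsion [2, 4, 12]

Answer: M ≅ ℤ^1 ⊕ ℤ/2 ⊕ ℤ/4 ⊕ ℤ/12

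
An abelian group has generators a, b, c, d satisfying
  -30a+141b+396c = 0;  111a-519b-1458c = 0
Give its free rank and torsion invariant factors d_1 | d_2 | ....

rank_ℚ(R)=2; free=4−2=2
SNF(R) diag = [3, 9] → torsion [3, 9]

Answer: M ≅ ℤ^2 ⊕ ℤ/3 ⊕ ℤ/9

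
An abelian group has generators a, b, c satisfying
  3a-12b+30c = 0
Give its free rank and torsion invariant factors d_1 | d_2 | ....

Answer: M ≅ ℤ^2 ⊕ ℤ/3

Derivation:
rank_ℚ(R)=1; free=3−1=2
SNF(R) diag = [3] → torsion [3]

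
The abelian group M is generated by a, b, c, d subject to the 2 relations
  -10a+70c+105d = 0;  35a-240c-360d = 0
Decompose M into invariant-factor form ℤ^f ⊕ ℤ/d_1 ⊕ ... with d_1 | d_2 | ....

Answer: M ≅ ℤ^2 ⊕ ℤ/5 ⊕ ℤ/5

Derivation:
rank_ℚ(R)=2; free=4−2=2
SNF(R) diag = [5, 5] → torsion [5, 5]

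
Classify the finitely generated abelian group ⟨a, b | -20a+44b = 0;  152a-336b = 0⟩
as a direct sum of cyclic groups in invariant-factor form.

rank_ℚ(R)=2; free=2−2=0
SNF(R) diag = [4, 8] → torsion [4, 8]

Answer: M ≅ ℤ/4 ⊕ ℤ/8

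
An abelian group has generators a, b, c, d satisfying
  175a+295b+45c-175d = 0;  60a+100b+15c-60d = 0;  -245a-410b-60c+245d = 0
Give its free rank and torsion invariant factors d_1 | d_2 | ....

rank_ℚ(R)=3; free=4−3=1
SNF(R) diag = [5, 5, 15] → torsion [5, 5, 15]

Answer: M ≅ ℤ^1 ⊕ ℤ/5 ⊕ ℤ/5 ⊕ ℤ/15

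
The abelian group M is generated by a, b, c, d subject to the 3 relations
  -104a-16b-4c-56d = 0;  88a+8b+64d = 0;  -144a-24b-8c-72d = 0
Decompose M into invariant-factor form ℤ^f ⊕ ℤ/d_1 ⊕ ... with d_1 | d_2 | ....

Answer: M ≅ ℤ^1 ⊕ ℤ/4 ⊕ ℤ/8 ⊕ ℤ/24

Derivation:
rank_ℚ(R)=3; free=4−3=1
SNF(R) diag = [4, 8, 24] → torsion [4, 8, 24]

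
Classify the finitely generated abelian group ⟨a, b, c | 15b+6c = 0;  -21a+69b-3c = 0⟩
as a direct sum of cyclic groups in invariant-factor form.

rank_ℚ(R)=2; free=3−2=1
SNF(R) diag = [3, 3] → torsion [3, 3]

Answer: M ≅ ℤ^1 ⊕ ℤ/3 ⊕ ℤ/3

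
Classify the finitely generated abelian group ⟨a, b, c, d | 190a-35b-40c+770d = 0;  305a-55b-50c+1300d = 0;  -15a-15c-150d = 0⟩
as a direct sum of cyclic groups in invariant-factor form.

rank_ℚ(R)=3; free=4−3=1
SNF(R) diag = [5, 15, 45] → torsion [5, 15, 45]

Answer: M ≅ ℤ^1 ⊕ ℤ/5 ⊕ ℤ/15 ⊕ ℤ/45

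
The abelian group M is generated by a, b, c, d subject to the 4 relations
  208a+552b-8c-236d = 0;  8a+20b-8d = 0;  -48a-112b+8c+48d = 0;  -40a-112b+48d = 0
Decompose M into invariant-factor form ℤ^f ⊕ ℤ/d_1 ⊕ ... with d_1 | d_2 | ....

rank_ℚ(R)=4; free=4−4=0
SNF(R) diag = [4, 4, 8, 8] → torsion [4, 4, 8, 8]

Answer: M ≅ ℤ/4 ⊕ ℤ/4 ⊕ ℤ/8 ⊕ ℤ/8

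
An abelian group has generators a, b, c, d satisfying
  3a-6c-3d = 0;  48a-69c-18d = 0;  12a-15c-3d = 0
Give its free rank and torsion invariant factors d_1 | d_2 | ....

rank_ℚ(R)=3; free=4−3=1
SNF(R) diag = [3, 3, 9] → torsion [3, 3, 9]

Answer: M ≅ ℤ^1 ⊕ ℤ/3 ⊕ ℤ/3 ⊕ ℤ/9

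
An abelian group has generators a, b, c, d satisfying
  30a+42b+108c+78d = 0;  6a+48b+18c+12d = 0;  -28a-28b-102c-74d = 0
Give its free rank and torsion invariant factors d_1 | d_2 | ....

rank_ℚ(R)=3; free=4−3=1
SNF(R) diag = [2, 6, 18] → torsion [2, 6, 18]

Answer: M ≅ ℤ^1 ⊕ ℤ/2 ⊕ ℤ/6 ⊕ ℤ/18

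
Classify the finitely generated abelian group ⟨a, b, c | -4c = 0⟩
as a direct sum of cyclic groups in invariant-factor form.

rank_ℚ(R)=1; free=3−1=2
SNF(R) diag = [4] → torsion [4]

Answer: M ≅ ℤ^2 ⊕ ℤ/4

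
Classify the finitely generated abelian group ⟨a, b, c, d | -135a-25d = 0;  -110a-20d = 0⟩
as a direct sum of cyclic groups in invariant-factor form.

Answer: M ≅ ℤ^2 ⊕ ℤ/5 ⊕ ℤ/10

Derivation:
rank_ℚ(R)=2; free=4−2=2
SNF(R) diag = [5, 10] → torsion [5, 10]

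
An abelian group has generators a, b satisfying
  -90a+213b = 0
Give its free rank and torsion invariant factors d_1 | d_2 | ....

rank_ℚ(R)=1; free=2−1=1
SNF(R) diag = [3] → torsion [3]

Answer: M ≅ ℤ^1 ⊕ ℤ/3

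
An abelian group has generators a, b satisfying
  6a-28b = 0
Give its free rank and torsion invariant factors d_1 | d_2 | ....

Answer: M ≅ ℤ^1 ⊕ ℤ/2

Derivation:
rank_ℚ(R)=1; free=2−1=1
SNF(R) diag = [2] → torsion [2]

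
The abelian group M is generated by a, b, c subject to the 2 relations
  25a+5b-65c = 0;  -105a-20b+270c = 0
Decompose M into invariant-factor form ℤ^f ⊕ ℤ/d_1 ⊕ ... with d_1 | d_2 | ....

rank_ℚ(R)=2; free=3−2=1
SNF(R) diag = [5, 5] → torsion [5, 5]

Answer: M ≅ ℤ^1 ⊕ ℤ/5 ⊕ ℤ/5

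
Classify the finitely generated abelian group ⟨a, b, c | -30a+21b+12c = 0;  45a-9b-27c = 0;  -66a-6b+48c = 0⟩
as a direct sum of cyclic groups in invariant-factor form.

rank_ℚ(R)=3; free=3−3=0
SNF(R) diag = [3, 9, 18] → torsion [3, 9, 18]

Answer: M ≅ ℤ/3 ⊕ ℤ/9 ⊕ ℤ/18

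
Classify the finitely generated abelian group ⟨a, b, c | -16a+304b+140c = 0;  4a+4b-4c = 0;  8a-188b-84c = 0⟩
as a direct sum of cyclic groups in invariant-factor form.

Answer: M ≅ ℤ/4 ⊕ ℤ/4 ⊕ ℤ/4

Derivation:
rank_ℚ(R)=3; free=3−3=0
SNF(R) diag = [4, 4, 4] → torsion [4, 4, 4]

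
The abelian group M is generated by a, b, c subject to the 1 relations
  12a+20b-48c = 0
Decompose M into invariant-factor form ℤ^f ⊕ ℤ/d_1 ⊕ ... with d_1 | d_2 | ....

Answer: M ≅ ℤ^2 ⊕ ℤ/4

Derivation:
rank_ℚ(R)=1; free=3−1=2
SNF(R) diag = [4] → torsion [4]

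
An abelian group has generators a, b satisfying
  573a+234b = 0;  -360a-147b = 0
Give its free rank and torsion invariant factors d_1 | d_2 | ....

Answer: M ≅ ℤ/3 ⊕ ℤ/3

Derivation:
rank_ℚ(R)=2; free=2−2=0
SNF(R) diag = [3, 3] → torsion [3, 3]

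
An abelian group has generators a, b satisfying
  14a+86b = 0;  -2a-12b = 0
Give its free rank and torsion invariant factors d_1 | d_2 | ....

Answer: M ≅ ℤ/2 ⊕ ℤ/2

Derivation:
rank_ℚ(R)=2; free=2−2=0
SNF(R) diag = [2, 2] → torsion [2, 2]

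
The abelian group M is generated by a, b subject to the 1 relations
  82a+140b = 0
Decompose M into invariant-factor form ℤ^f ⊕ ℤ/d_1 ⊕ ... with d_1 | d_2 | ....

Answer: M ≅ ℤ^1 ⊕ ℤ/2

Derivation:
rank_ℚ(R)=1; free=2−1=1
SNF(R) diag = [2] → torsion [2]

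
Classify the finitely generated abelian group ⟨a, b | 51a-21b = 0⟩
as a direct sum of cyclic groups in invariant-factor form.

rank_ℚ(R)=1; free=2−1=1
SNF(R) diag = [3] → torsion [3]

Answer: M ≅ ℤ^1 ⊕ ℤ/3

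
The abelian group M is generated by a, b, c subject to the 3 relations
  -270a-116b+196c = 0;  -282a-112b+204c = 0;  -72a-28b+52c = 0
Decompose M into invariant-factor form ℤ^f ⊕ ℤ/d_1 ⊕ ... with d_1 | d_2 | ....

Answer: M ≅ ℤ/2 ⊕ ℤ/4 ⊕ ℤ/12

Derivation:
rank_ℚ(R)=3; free=3−3=0
SNF(R) diag = [2, 4, 12] → torsion [2, 4, 12]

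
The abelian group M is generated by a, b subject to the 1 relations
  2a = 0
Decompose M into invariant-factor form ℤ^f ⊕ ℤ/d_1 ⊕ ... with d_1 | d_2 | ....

Answer: M ≅ ℤ^1 ⊕ ℤ/2

Derivation:
rank_ℚ(R)=1; free=2−1=1
SNF(R) diag = [2] → torsion [2]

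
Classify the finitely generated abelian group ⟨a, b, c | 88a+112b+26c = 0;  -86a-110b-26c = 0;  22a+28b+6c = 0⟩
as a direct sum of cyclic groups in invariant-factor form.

rank_ℚ(R)=3; free=3−3=0
SNF(R) diag = [2, 2, 6] → torsion [2, 2, 6]

Answer: M ≅ ℤ/2 ⊕ ℤ/2 ⊕ ℤ/6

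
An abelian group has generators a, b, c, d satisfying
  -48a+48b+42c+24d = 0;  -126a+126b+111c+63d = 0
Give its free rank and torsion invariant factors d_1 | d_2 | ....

Answer: M ≅ ℤ^2 ⊕ ℤ/3 ⊕ ℤ/6

Derivation:
rank_ℚ(R)=2; free=4−2=2
SNF(R) diag = [3, 6] → torsion [3, 6]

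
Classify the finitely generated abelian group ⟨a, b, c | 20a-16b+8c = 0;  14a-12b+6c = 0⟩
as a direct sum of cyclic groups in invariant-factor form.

Answer: M ≅ ℤ^1 ⊕ ℤ/2 ⊕ ℤ/4

Derivation:
rank_ℚ(R)=2; free=3−2=1
SNF(R) diag = [2, 4] → torsion [2, 4]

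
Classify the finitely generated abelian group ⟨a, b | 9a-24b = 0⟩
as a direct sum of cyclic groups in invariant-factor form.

rank_ℚ(R)=1; free=2−1=1
SNF(R) diag = [3] → torsion [3]

Answer: M ≅ ℤ^1 ⊕ ℤ/3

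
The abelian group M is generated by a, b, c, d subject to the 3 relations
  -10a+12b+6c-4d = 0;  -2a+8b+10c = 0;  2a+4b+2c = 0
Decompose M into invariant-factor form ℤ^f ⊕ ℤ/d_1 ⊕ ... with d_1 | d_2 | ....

rank_ℚ(R)=3; free=4−3=1
SNF(R) diag = [2, 4, 12] → torsion [2, 4, 12]

Answer: M ≅ ℤ^1 ⊕ ℤ/2 ⊕ ℤ/4 ⊕ ℤ/12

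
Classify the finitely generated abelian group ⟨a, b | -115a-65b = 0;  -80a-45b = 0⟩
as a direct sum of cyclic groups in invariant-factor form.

rank_ℚ(R)=2; free=2−2=0
SNF(R) diag = [5, 5] → torsion [5, 5]

Answer: M ≅ ℤ/5 ⊕ ℤ/5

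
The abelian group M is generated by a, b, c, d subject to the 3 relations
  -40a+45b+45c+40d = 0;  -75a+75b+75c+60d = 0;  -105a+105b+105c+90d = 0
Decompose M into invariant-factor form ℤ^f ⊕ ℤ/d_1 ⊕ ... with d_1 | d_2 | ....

Answer: M ≅ ℤ^1 ⊕ ℤ/5 ⊕ ℤ/15 ⊕ ℤ/30

Derivation:
rank_ℚ(R)=3; free=4−3=1
SNF(R) diag = [5, 15, 30] → torsion [5, 15, 30]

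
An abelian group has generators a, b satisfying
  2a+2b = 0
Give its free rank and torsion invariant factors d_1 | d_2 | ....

Answer: M ≅ ℤ^1 ⊕ ℤ/2

Derivation:
rank_ℚ(R)=1; free=2−1=1
SNF(R) diag = [2] → torsion [2]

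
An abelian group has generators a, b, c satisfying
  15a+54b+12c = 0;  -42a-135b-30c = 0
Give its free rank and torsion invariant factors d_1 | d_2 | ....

Answer: M ≅ ℤ^1 ⊕ ℤ/3 ⊕ ℤ/9

Derivation:
rank_ℚ(R)=2; free=3−2=1
SNF(R) diag = [3, 9] → torsion [3, 9]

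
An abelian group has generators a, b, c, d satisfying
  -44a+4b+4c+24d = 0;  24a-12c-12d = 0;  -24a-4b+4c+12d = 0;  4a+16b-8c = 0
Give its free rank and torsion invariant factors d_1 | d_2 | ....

Answer: M ≅ ℤ/4 ⊕ ℤ/4 ⊕ ℤ/12 ⊕ ℤ/12

Derivation:
rank_ℚ(R)=4; free=4−4=0
SNF(R) diag = [4, 4, 12, 12] → torsion [4, 4, 12, 12]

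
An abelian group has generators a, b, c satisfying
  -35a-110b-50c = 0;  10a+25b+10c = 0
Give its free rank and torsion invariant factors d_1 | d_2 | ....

Answer: M ≅ ℤ^1 ⊕ ℤ/5 ⊕ ℤ/15

Derivation:
rank_ℚ(R)=2; free=3−2=1
SNF(R) diag = [5, 15] → torsion [5, 15]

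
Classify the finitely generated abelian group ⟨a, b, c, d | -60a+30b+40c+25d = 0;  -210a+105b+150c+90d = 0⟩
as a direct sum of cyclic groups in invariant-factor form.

rank_ℚ(R)=2; free=4−2=2
SNF(R) diag = [5, 15] → torsion [5, 15]

Answer: M ≅ ℤ^2 ⊕ ℤ/5 ⊕ ℤ/15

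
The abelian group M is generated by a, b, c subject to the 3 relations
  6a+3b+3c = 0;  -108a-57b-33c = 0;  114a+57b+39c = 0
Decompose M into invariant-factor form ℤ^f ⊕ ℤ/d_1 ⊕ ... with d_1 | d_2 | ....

Answer: M ≅ ℤ/3 ⊕ ℤ/6 ⊕ ℤ/18

Derivation:
rank_ℚ(R)=3; free=3−3=0
SNF(R) diag = [3, 6, 18] → torsion [3, 6, 18]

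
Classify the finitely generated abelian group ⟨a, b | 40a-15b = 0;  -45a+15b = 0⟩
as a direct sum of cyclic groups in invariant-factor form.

Answer: M ≅ ℤ/5 ⊕ ℤ/15

Derivation:
rank_ℚ(R)=2; free=2−2=0
SNF(R) diag = [5, 15] → torsion [5, 15]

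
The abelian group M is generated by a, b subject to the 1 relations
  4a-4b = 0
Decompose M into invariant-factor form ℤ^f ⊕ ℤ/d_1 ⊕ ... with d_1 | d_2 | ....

rank_ℚ(R)=1; free=2−1=1
SNF(R) diag = [4] → torsion [4]

Answer: M ≅ ℤ^1 ⊕ ℤ/4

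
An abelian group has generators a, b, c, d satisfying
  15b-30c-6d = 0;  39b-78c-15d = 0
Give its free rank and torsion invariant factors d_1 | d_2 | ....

Answer: M ≅ ℤ^2 ⊕ ℤ/3 ⊕ ℤ/3

Derivation:
rank_ℚ(R)=2; free=4−2=2
SNF(R) diag = [3, 3] → torsion [3, 3]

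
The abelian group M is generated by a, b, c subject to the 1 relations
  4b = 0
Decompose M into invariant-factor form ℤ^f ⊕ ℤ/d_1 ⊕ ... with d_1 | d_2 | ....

Answer: M ≅ ℤ^2 ⊕ ℤ/4

Derivation:
rank_ℚ(R)=1; free=3−1=2
SNF(R) diag = [4] → torsion [4]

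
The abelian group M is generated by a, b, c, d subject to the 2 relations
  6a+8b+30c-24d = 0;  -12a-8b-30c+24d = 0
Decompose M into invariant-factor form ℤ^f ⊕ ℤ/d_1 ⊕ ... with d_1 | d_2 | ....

rank_ℚ(R)=2; free=4−2=2
SNF(R) diag = [2, 6] → torsion [2, 6]

Answer: M ≅ ℤ^2 ⊕ ℤ/2 ⊕ ℤ/6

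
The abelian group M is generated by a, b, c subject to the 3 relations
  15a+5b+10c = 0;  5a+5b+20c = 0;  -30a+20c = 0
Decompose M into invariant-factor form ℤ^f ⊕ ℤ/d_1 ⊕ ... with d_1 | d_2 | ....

Answer: M ≅ ℤ/5 ⊕ ℤ/10 ⊕ ℤ/10

Derivation:
rank_ℚ(R)=3; free=3−3=0
SNF(R) diag = [5, 10, 10] → torsion [5, 10, 10]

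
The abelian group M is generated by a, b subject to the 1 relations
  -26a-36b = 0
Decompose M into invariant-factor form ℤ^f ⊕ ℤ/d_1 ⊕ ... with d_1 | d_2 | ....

Answer: M ≅ ℤ^1 ⊕ ℤ/2

Derivation:
rank_ℚ(R)=1; free=2−1=1
SNF(R) diag = [2] → torsion [2]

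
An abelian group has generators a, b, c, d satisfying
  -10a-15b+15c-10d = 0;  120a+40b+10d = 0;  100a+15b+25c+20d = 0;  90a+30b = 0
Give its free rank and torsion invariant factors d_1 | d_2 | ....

Answer: M ≅ ℤ/5 ⊕ ℤ/10 ⊕ ℤ/10 ⊕ ℤ/30

Derivation:
rank_ℚ(R)=4; free=4−4=0
SNF(R) diag = [5, 10, 10, 30] → torsion [5, 10, 10, 30]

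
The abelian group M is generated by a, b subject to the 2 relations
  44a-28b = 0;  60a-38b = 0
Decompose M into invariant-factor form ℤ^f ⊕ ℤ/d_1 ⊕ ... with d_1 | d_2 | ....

rank_ℚ(R)=2; free=2−2=0
SNF(R) diag = [2, 4] → torsion [2, 4]

Answer: M ≅ ℤ/2 ⊕ ℤ/4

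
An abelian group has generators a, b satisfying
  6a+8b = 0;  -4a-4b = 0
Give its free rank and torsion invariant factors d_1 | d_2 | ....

Answer: M ≅ ℤ/2 ⊕ ℤ/4

Derivation:
rank_ℚ(R)=2; free=2−2=0
SNF(R) diag = [2, 4] → torsion [2, 4]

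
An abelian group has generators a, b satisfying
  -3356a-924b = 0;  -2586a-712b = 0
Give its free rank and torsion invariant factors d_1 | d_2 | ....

Answer: M ≅ ℤ/2 ⊕ ℤ/4

Derivation:
rank_ℚ(R)=2; free=2−2=0
SNF(R) diag = [2, 4] → torsion [2, 4]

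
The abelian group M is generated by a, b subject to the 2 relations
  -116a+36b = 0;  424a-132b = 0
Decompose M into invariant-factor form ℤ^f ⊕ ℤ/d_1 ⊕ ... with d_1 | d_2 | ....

Answer: M ≅ ℤ/4 ⊕ ℤ/12

Derivation:
rank_ℚ(R)=2; free=2−2=0
SNF(R) diag = [4, 12] → torsion [4, 12]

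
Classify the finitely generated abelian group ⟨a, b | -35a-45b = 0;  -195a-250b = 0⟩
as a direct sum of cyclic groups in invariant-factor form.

Answer: M ≅ ℤ/5 ⊕ ℤ/5

Derivation:
rank_ℚ(R)=2; free=2−2=0
SNF(R) diag = [5, 5] → torsion [5, 5]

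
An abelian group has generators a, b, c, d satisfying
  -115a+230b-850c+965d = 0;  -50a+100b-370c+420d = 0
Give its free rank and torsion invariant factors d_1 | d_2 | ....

Answer: M ≅ ℤ^2 ⊕ ℤ/5 ⊕ ℤ/10

Derivation:
rank_ℚ(R)=2; free=4−2=2
SNF(R) diag = [5, 10] → torsion [5, 10]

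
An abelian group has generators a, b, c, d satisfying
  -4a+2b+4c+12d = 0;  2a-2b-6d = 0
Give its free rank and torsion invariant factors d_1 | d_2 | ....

Answer: M ≅ ℤ^2 ⊕ ℤ/2 ⊕ ℤ/2

Derivation:
rank_ℚ(R)=2; free=4−2=2
SNF(R) diag = [2, 2] → torsion [2, 2]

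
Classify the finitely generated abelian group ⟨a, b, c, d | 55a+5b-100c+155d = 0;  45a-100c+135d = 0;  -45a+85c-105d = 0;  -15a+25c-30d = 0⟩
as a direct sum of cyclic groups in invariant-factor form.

rank_ℚ(R)=4; free=4−4=0
SNF(R) diag = [5, 5, 15, 15] → torsion [5, 5, 15, 15]

Answer: M ≅ ℤ/5 ⊕ ℤ/5 ⊕ ℤ/15 ⊕ ℤ/15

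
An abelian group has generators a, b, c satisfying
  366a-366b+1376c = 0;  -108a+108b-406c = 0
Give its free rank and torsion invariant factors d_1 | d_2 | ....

Answer: M ≅ ℤ^1 ⊕ ℤ/2 ⊕ ℤ/6

Derivation:
rank_ℚ(R)=2; free=3−2=1
SNF(R) diag = [2, 6] → torsion [2, 6]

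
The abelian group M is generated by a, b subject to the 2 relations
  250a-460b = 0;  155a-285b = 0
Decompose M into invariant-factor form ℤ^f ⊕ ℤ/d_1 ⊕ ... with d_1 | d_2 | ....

Answer: M ≅ ℤ/5 ⊕ ℤ/10

Derivation:
rank_ℚ(R)=2; free=2−2=0
SNF(R) diag = [5, 10] → torsion [5, 10]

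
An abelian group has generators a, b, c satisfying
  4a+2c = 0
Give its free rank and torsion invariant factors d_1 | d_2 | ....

Answer: M ≅ ℤ^2 ⊕ ℤ/2

Derivation:
rank_ℚ(R)=1; free=3−1=2
SNF(R) diag = [2] → torsion [2]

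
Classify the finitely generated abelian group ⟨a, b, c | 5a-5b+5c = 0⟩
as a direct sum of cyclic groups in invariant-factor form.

Answer: M ≅ ℤ^2 ⊕ ℤ/5

Derivation:
rank_ℚ(R)=1; free=3−1=2
SNF(R) diag = [5] → torsion [5]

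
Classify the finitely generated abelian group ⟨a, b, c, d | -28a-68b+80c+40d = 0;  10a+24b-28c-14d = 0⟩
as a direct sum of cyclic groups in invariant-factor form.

rank_ℚ(R)=2; free=4−2=2
SNF(R) diag = [2, 4] → torsion [2, 4]

Answer: M ≅ ℤ^2 ⊕ ℤ/2 ⊕ ℤ/4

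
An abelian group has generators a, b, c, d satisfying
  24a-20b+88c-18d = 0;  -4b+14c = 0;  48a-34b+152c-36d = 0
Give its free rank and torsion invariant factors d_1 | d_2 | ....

Answer: M ≅ ℤ^1 ⊕ ℤ/2 ⊕ ℤ/6 ⊕ ℤ/6

Derivation:
rank_ℚ(R)=3; free=4−3=1
SNF(R) diag = [2, 6, 6] → torsion [2, 6, 6]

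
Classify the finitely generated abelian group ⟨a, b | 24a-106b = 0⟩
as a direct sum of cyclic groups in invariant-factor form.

Answer: M ≅ ℤ^1 ⊕ ℤ/2

Derivation:
rank_ℚ(R)=1; free=2−1=1
SNF(R) diag = [2] → torsion [2]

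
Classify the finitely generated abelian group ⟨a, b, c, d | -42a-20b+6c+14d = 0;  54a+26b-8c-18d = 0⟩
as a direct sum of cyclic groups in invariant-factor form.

Answer: M ≅ ℤ^2 ⊕ ℤ/2 ⊕ ℤ/2

Derivation:
rank_ℚ(R)=2; free=4−2=2
SNF(R) diag = [2, 2] → torsion [2, 2]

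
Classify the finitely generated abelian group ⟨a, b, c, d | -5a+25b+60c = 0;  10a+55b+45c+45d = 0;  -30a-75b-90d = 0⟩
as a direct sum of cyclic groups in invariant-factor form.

Answer: M ≅ ℤ^1 ⊕ ℤ/5 ⊕ ℤ/15 ⊕ ℤ/45

Derivation:
rank_ℚ(R)=3; free=4−3=1
SNF(R) diag = [5, 15, 45] → torsion [5, 15, 45]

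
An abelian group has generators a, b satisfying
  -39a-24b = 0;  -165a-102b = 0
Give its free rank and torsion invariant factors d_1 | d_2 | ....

rank_ℚ(R)=2; free=2−2=0
SNF(R) diag = [3, 6] → torsion [3, 6]

Answer: M ≅ ℤ/3 ⊕ ℤ/6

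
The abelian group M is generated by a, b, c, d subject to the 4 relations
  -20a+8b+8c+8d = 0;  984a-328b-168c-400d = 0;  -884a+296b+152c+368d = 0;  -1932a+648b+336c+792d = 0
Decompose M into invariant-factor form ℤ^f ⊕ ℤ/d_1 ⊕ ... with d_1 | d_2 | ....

rank_ℚ(R)=4; free=4−4=0
SNF(R) diag = [4, 8, 24, 72] → torsion [4, 8, 24, 72]

Answer: M ≅ ℤ/4 ⊕ ℤ/8 ⊕ ℤ/24 ⊕ ℤ/72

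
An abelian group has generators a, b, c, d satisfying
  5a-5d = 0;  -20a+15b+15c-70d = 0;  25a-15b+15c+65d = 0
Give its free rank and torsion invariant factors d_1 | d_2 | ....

rank_ℚ(R)=3; free=4−3=1
SNF(R) diag = [5, 15, 30] → torsion [5, 15, 30]

Answer: M ≅ ℤ^1 ⊕ ℤ/5 ⊕ ℤ/15 ⊕ ℤ/30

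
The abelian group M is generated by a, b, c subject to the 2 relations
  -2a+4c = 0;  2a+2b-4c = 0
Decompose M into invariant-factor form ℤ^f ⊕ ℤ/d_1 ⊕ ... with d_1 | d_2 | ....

Answer: M ≅ ℤ^1 ⊕ ℤ/2 ⊕ ℤ/2

Derivation:
rank_ℚ(R)=2; free=3−2=1
SNF(R) diag = [2, 2] → torsion [2, 2]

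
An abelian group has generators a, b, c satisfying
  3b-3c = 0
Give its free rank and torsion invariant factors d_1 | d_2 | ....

rank_ℚ(R)=1; free=3−1=2
SNF(R) diag = [3] → torsion [3]

Answer: M ≅ ℤ^2 ⊕ ℤ/3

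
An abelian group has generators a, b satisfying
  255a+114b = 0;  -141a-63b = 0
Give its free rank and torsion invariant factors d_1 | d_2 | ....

rank_ℚ(R)=2; free=2−2=0
SNF(R) diag = [3, 3] → torsion [3, 3]

Answer: M ≅ ℤ/3 ⊕ ℤ/3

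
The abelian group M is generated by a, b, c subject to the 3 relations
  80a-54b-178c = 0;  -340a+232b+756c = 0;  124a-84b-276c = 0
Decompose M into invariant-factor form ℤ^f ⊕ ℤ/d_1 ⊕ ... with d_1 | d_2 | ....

Answer: M ≅ ℤ/2 ⊕ ℤ/4 ⊕ ℤ/4

Derivation:
rank_ℚ(R)=3; free=3−3=0
SNF(R) diag = [2, 4, 4] → torsion [2, 4, 4]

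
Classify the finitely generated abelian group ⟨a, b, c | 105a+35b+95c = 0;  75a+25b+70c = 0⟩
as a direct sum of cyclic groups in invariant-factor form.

Answer: M ≅ ℤ^1 ⊕ ℤ/5 ⊕ ℤ/15

Derivation:
rank_ℚ(R)=2; free=3−2=1
SNF(R) diag = [5, 15] → torsion [5, 15]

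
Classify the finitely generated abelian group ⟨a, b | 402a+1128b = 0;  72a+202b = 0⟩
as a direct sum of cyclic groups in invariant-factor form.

rank_ℚ(R)=2; free=2−2=0
SNF(R) diag = [2, 6] → torsion [2, 6]

Answer: M ≅ ℤ/2 ⊕ ℤ/6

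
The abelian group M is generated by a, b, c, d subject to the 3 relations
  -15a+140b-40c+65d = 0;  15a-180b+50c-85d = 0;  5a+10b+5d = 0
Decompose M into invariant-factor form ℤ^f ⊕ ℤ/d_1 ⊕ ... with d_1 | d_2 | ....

rank_ℚ(R)=3; free=4−3=1
SNF(R) diag = [5, 10, 10] → torsion [5, 10, 10]

Answer: M ≅ ℤ^1 ⊕ ℤ/5 ⊕ ℤ/10 ⊕ ℤ/10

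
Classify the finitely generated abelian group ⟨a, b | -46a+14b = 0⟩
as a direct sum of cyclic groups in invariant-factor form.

rank_ℚ(R)=1; free=2−1=1
SNF(R) diag = [2] → torsion [2]

Answer: M ≅ ℤ^1 ⊕ ℤ/2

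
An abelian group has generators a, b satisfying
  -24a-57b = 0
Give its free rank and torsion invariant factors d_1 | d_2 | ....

Answer: M ≅ ℤ^1 ⊕ ℤ/3

Derivation:
rank_ℚ(R)=1; free=2−1=1
SNF(R) diag = [3] → torsion [3]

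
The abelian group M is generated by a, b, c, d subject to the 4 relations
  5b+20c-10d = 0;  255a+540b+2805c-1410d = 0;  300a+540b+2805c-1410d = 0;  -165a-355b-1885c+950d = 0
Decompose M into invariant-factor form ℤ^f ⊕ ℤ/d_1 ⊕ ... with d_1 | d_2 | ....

Answer: M ≅ ℤ/5 ⊕ ℤ/15 ⊕ ℤ/45 ⊕ ℤ/90

Derivation:
rank_ℚ(R)=4; free=4−4=0
SNF(R) diag = [5, 15, 45, 90] → torsion [5, 15, 45, 90]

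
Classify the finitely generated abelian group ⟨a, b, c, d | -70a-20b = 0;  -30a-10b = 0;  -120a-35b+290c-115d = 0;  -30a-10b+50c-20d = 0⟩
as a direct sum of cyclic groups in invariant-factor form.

Answer: M ≅ ℤ/5 ⊕ ℤ/10 ⊕ ℤ/10 ⊕ ℤ/10

Derivation:
rank_ℚ(R)=4; free=4−4=0
SNF(R) diag = [5, 10, 10, 10] → torsion [5, 10, 10, 10]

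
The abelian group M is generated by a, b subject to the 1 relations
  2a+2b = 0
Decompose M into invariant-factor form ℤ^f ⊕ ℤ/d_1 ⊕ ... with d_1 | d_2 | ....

rank_ℚ(R)=1; free=2−1=1
SNF(R) diag = [2] → torsion [2]

Answer: M ≅ ℤ^1 ⊕ ℤ/2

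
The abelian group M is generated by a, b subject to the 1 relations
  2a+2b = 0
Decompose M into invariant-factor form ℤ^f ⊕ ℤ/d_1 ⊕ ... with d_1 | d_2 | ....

rank_ℚ(R)=1; free=2−1=1
SNF(R) diag = [2] → torsion [2]

Answer: M ≅ ℤ^1 ⊕ ℤ/2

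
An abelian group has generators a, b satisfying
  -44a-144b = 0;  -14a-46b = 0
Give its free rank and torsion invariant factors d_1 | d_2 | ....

Answer: M ≅ ℤ/2 ⊕ ℤ/4

Derivation:
rank_ℚ(R)=2; free=2−2=0
SNF(R) diag = [2, 4] → torsion [2, 4]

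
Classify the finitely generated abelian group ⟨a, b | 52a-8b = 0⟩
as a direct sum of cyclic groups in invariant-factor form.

Answer: M ≅ ℤ^1 ⊕ ℤ/4

Derivation:
rank_ℚ(R)=1; free=2−1=1
SNF(R) diag = [4] → torsion [4]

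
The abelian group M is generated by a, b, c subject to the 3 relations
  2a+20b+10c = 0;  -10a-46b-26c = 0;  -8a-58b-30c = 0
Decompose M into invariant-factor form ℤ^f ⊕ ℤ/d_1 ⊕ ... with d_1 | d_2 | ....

Answer: M ≅ ℤ/2 ⊕ ℤ/2 ⊕ ℤ/6

Derivation:
rank_ℚ(R)=3; free=3−3=0
SNF(R) diag = [2, 2, 6] → torsion [2, 2, 6]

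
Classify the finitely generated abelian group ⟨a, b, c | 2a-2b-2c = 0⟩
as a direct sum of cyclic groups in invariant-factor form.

rank_ℚ(R)=1; free=3−1=2
SNF(R) diag = [2] → torsion [2]

Answer: M ≅ ℤ^2 ⊕ ℤ/2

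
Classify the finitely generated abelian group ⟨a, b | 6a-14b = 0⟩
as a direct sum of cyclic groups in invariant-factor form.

rank_ℚ(R)=1; free=2−1=1
SNF(R) diag = [2] → torsion [2]

Answer: M ≅ ℤ^1 ⊕ ℤ/2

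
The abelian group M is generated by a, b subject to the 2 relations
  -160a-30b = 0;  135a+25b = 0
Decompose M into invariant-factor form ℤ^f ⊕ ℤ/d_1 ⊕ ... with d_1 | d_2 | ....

Answer: M ≅ ℤ/5 ⊕ ℤ/10

Derivation:
rank_ℚ(R)=2; free=2−2=0
SNF(R) diag = [5, 10] → torsion [5, 10]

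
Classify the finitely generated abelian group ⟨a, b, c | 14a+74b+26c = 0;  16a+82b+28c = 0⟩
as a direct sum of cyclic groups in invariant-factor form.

Answer: M ≅ ℤ^1 ⊕ ℤ/2 ⊕ ℤ/6

Derivation:
rank_ℚ(R)=2; free=3−2=1
SNF(R) diag = [2, 6] → torsion [2, 6]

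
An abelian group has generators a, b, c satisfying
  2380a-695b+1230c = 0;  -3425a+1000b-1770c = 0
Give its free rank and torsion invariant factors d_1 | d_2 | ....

Answer: M ≅ ℤ^1 ⊕ ℤ/5 ⊕ ℤ/15

Derivation:
rank_ℚ(R)=2; free=3−2=1
SNF(R) diag = [5, 15] → torsion [5, 15]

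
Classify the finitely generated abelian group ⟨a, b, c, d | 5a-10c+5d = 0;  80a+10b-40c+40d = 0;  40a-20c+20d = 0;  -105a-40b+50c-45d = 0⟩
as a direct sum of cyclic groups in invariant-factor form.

rank_ℚ(R)=4; free=4−4=0
SNF(R) diag = [5, 10, 20, 20] → torsion [5, 10, 20, 20]

Answer: M ≅ ℤ/5 ⊕ ℤ/10 ⊕ ℤ/20 ⊕ ℤ/20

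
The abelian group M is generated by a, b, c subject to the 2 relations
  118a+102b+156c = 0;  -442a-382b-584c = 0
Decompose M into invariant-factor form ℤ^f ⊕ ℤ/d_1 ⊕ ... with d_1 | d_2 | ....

rank_ℚ(R)=2; free=3−2=1
SNF(R) diag = [2, 4] → torsion [2, 4]

Answer: M ≅ ℤ^1 ⊕ ℤ/2 ⊕ ℤ/4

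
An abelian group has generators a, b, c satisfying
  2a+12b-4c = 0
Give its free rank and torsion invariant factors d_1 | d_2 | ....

Answer: M ≅ ℤ^2 ⊕ ℤ/2

Derivation:
rank_ℚ(R)=1; free=3−1=2
SNF(R) diag = [2] → torsion [2]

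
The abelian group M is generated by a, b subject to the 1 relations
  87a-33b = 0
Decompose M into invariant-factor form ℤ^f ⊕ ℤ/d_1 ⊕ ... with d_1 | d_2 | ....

rank_ℚ(R)=1; free=2−1=1
SNF(R) diag = [3] → torsion [3]

Answer: M ≅ ℤ^1 ⊕ ℤ/3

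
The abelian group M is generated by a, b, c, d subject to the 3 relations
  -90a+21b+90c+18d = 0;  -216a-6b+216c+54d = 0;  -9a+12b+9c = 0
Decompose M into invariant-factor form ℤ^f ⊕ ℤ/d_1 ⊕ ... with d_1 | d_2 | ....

rank_ℚ(R)=3; free=4−3=1
SNF(R) diag = [3, 9, 18] → torsion [3, 9, 18]

Answer: M ≅ ℤ^1 ⊕ ℤ/3 ⊕ ℤ/9 ⊕ ℤ/18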